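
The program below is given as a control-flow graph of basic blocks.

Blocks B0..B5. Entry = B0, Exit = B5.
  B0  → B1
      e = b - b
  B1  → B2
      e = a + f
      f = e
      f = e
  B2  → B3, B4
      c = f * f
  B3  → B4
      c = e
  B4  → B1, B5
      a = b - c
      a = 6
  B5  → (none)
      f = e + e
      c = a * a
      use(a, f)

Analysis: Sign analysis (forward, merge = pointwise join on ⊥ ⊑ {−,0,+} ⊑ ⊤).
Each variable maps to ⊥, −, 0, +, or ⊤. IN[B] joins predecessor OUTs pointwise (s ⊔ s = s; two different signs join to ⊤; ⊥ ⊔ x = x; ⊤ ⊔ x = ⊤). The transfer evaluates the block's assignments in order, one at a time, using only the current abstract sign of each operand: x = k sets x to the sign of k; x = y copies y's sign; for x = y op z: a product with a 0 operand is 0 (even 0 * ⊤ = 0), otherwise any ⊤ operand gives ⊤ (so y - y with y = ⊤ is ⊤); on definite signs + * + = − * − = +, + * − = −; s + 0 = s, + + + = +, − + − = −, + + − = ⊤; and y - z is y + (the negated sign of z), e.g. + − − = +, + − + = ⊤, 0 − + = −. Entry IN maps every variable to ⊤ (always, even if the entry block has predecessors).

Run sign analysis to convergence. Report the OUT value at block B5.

Fixpoint table:
  B0:  IN=(all ⊤)  OUT=(all ⊤)
  B1:  IN=(all ⊤)  OUT=(all ⊤)
  B2:  IN=(all ⊤)  OUT=(all ⊤)
  B3:  IN=(all ⊤)  OUT=(all ⊤)
  B4:  IN=(all ⊤)  OUT={a:+; rest ⊤}
  B5:  IN={a:+; rest ⊤}  OUT={a:+, c:+; rest ⊤}

Merge at B5: IN[B5] = OUT[B4] = {a: +, b: ⊤, c: ⊤, d: ⊤, e: ⊤, f: ⊤}
Applying B5's transfer function to that IN value gives OUT[B5] (row B5 above).

Answer: {a: +, b: ⊤, c: +, d: ⊤, e: ⊤, f: ⊤}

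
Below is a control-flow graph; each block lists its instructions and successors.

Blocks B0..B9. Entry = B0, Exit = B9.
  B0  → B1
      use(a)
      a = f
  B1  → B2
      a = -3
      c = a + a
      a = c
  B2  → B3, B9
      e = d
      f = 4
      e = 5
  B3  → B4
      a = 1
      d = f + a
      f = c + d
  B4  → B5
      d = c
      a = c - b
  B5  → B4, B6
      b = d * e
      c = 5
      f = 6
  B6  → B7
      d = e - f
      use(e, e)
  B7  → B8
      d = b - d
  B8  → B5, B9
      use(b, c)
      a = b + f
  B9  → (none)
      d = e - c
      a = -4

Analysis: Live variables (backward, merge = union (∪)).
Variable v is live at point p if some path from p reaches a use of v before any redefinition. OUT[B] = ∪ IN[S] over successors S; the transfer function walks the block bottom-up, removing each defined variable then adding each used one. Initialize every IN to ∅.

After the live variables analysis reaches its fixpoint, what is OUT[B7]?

Fixpoint table:
  B0:   IN={a, b, d, f}   OUT={b, d}
  B1:   IN={b, d}   OUT={b, c, d}
  B2:   IN={b, c, d}   OUT={b, c, e, f}
  B3:   IN={b, c, e, f}   OUT={b, c, e}
  B4:   IN={b, c, e}   OUT={d, e}
  B5:   IN={d, e}   OUT={b, c, e, f}
  B6:   IN={b, c, e, f}   OUT={b, c, d, e, f}
  B7:   IN={b, c, d, e, f}   OUT={b, c, d, e, f}
  B8:   IN={b, c, d, e, f}   OUT={c, d, e}
  B9:   IN={c, e}   OUT={}

Merge at B7: OUT[B7] = IN[B8] = {b, c, d, e, f}

Answer: {b, c, d, e, f}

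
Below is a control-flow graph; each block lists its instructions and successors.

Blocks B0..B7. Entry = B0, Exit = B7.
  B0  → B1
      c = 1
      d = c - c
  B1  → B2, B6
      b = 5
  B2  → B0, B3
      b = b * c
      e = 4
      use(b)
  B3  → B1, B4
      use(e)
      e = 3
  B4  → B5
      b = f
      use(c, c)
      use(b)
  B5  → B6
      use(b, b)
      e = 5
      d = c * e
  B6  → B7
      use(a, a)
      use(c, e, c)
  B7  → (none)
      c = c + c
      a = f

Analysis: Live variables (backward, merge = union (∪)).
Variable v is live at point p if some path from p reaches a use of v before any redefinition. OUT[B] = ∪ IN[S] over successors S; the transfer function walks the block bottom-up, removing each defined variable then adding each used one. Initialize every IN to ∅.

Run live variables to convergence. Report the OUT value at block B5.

Answer: {a, c, e, f}

Trace:
Fixpoint table:
  B0:   IN={a, e, f}   OUT={a, c, e, f}
  B1:   IN={a, c, e, f}   OUT={a, b, c, e, f}
  B2:   IN={a, b, c, f}   OUT={a, c, e, f}
  B3:   IN={a, c, e, f}   OUT={a, c, e, f}
  B4:   IN={a, c, f}   OUT={a, b, c, f}
  B5:   IN={a, b, c, f}   OUT={a, c, e, f}
  B6:   IN={a, c, e, f}   OUT={c, f}
  B7:   IN={c, f}   OUT={}

Merge at B5: OUT[B5] = IN[B6] = {a, c, e, f}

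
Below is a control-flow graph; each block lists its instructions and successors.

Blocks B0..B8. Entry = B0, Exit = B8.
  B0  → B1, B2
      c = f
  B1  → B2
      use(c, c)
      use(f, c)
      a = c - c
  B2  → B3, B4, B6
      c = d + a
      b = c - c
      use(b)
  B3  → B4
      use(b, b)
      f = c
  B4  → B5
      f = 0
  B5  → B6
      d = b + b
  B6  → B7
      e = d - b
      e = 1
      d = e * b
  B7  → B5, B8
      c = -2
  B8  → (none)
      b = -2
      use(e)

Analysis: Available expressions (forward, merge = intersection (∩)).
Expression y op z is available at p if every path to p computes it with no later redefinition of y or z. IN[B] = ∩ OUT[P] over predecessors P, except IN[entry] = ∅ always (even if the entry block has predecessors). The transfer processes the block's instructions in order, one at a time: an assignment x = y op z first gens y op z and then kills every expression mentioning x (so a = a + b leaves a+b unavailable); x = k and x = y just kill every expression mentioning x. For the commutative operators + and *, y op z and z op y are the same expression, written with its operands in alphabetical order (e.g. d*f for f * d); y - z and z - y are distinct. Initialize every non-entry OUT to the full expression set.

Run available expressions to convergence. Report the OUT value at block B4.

Answer: {a+d, c-c}

Trace:
Converged values:
  B0: | IN={} | OUT={}
  B1: | IN={} | OUT={c-c}
  B2: | IN={} | OUT={a+d, c-c}
  B3: | IN={a+d, c-c} | OUT={a+d, c-c}
  B4: | IN={a+d, c-c} | OUT={a+d, c-c}
  B5: | IN={} | OUT={b+b}
  B6: | IN={} | OUT={b*e}
  B7: | IN={b*e} | OUT={b*e}
  B8: | IN={b*e} | OUT={}

Merge at B4: IN[B4] = OUT[B2] ∩ OUT[B3] = {a+d, c-c}
Applying B4's transfer function to that IN value gives OUT[B4] (row B4 above).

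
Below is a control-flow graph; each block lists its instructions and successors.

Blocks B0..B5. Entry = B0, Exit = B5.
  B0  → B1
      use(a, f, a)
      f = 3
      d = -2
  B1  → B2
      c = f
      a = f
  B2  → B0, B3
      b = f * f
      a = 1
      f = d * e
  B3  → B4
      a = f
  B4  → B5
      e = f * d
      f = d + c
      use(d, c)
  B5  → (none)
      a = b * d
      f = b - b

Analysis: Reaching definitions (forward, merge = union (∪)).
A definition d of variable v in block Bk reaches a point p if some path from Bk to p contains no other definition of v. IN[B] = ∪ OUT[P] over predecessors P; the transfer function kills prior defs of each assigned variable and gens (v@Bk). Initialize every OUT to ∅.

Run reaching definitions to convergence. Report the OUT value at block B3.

Answer: {a@B3, b@B2, c@B1, d@B0, f@B2}

Derivation:
Converged values:
  B0:   IN={a@B2, b@B2, c@B1, d@B0, f@B2}   OUT={a@B2, b@B2, c@B1, d@B0, f@B0}
  B1:   IN={a@B2, b@B2, c@B1, d@B0, f@B0}   OUT={a@B1, b@B2, c@B1, d@B0, f@B0}
  B2:   IN={a@B1, b@B2, c@B1, d@B0, f@B0}   OUT={a@B2, b@B2, c@B1, d@B0, f@B2}
  B3:   IN={a@B2, b@B2, c@B1, d@B0, f@B2}   OUT={a@B3, b@B2, c@B1, d@B0, f@B2}
  B4:   IN={a@B3, b@B2, c@B1, d@B0, f@B2}   OUT={a@B3, b@B2, c@B1, d@B0, e@B4, f@B4}
  B5:   IN={a@B3, b@B2, c@B1, d@B0, e@B4, f@B4}   OUT={a@B5, b@B2, c@B1, d@B0, e@B4, f@B5}

Merge at B3: IN[B3] = OUT[B2] = {a@B2, b@B2, c@B1, d@B0, f@B2}
Applying B3's transfer function to that IN value gives OUT[B3] (row B3 above).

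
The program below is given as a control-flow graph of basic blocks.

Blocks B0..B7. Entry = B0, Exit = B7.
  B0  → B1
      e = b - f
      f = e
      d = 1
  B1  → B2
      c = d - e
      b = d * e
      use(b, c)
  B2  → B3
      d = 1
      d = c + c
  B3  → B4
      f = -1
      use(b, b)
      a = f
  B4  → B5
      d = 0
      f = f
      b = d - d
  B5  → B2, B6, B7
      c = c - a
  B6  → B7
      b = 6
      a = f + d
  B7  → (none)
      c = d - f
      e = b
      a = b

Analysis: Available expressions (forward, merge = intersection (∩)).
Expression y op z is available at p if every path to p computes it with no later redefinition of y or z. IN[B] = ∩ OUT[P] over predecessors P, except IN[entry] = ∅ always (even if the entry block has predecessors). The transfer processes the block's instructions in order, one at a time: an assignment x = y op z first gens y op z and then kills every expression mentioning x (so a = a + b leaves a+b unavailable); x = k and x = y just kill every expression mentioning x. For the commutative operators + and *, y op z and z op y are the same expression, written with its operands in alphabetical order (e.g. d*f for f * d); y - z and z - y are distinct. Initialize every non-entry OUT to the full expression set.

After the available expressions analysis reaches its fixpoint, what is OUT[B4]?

Answer: {c+c, d-d}

Derivation:
Fixpoint table:
  B0:   IN={}   OUT={}
  B1:   IN={}   OUT={d*e, d-e}
  B2:   IN={}   OUT={c+c}
  B3:   IN={c+c}   OUT={c+c}
  B4:   IN={c+c}   OUT={c+c, d-d}
  B5:   IN={c+c, d-d}   OUT={d-d}
  B6:   IN={d-d}   OUT={d+f, d-d}
  B7:   IN={d-d}   OUT={d-d, d-f}

Merge at B4: IN[B4] = OUT[B3] = {c+c}
Applying B4's transfer function to that IN value gives OUT[B4] (row B4 above).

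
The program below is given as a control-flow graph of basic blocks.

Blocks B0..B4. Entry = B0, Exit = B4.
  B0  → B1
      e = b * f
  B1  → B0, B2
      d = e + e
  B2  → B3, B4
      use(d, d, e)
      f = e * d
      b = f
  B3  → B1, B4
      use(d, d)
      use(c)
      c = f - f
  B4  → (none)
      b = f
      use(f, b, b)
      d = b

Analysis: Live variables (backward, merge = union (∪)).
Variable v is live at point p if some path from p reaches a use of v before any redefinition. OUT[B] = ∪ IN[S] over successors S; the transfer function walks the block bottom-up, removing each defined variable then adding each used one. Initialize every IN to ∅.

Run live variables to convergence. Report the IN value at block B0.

Answer: {b, c, f}

Trace:
Converged values:
  B0: | IN={b, c, f} | OUT={b, c, e, f}
  B1: | IN={b, c, e, f} | OUT={b, c, d, e, f}
  B2: | IN={c, d, e} | OUT={b, c, d, e, f}
  B3: | IN={b, c, d, e, f} | OUT={b, c, e, f}
  B4: | IN={f} | OUT={}

Merge at B0: OUT[B0] = IN[B1] = {b, c, e, f}
Applying B0's transfer function to that OUT value gives IN[B0] (row B0 above).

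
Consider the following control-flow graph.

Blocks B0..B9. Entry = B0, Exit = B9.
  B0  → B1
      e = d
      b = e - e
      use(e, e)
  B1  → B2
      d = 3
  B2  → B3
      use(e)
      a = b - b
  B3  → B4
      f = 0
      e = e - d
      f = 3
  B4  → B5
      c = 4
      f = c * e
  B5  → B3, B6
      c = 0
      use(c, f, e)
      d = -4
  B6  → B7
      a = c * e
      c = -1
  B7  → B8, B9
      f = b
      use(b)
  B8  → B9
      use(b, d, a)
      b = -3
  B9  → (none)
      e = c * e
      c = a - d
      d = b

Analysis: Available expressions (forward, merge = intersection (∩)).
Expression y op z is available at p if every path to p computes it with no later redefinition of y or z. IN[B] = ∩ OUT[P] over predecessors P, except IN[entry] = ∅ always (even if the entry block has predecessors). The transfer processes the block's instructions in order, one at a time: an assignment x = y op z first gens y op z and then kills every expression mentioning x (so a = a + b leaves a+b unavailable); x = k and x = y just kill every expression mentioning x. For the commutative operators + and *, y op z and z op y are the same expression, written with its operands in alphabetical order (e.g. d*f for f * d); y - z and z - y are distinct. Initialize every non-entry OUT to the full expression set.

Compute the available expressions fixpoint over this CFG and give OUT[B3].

Per-block solution:
  B0: | IN={} | OUT={e-e}
  B1: | IN={e-e} | OUT={e-e}
  B2: | IN={e-e} | OUT={b-b, e-e}
  B3: | IN={b-b} | OUT={b-b}
  B4: | IN={b-b} | OUT={b-b, c*e}
  B5: | IN={b-b, c*e} | OUT={b-b}
  B6: | IN={b-b} | OUT={b-b}
  B7: | IN={b-b} | OUT={b-b}
  B8: | IN={b-b} | OUT={}
  B9: | IN={} | OUT={}

Merge at B3: IN[B3] = OUT[B2] ∩ OUT[B5] = {b-b}
Applying B3's transfer function to that IN value gives OUT[B3] (row B3 above).

Answer: {b-b}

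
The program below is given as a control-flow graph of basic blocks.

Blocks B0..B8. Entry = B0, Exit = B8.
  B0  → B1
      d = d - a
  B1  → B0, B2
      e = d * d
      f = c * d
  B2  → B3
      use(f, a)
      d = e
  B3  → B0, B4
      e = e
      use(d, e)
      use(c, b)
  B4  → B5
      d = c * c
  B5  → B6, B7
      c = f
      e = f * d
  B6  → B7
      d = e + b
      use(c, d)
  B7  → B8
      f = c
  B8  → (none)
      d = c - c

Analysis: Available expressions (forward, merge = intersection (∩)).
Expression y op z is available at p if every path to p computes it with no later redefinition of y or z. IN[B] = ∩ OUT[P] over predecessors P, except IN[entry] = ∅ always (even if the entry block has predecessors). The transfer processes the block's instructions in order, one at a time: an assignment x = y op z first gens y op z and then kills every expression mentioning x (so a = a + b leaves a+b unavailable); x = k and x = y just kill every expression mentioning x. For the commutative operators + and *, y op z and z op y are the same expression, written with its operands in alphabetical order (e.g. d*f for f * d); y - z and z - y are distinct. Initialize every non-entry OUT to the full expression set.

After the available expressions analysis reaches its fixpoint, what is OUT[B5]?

Answer: {d*f}

Derivation:
Fixpoint table:
  B0:   IN={}   OUT={}
  B1:   IN={}   OUT={c*d, d*d}
  B2:   IN={c*d, d*d}   OUT={}
  B3:   IN={}   OUT={}
  B4:   IN={}   OUT={c*c}
  B5:   IN={c*c}   OUT={d*f}
  B6:   IN={d*f}   OUT={b+e}
  B7:   IN={}   OUT={}
  B8:   IN={}   OUT={c-c}

Merge at B5: IN[B5] = OUT[B4] = {c*c}
Applying B5's transfer function to that IN value gives OUT[B5] (row B5 above).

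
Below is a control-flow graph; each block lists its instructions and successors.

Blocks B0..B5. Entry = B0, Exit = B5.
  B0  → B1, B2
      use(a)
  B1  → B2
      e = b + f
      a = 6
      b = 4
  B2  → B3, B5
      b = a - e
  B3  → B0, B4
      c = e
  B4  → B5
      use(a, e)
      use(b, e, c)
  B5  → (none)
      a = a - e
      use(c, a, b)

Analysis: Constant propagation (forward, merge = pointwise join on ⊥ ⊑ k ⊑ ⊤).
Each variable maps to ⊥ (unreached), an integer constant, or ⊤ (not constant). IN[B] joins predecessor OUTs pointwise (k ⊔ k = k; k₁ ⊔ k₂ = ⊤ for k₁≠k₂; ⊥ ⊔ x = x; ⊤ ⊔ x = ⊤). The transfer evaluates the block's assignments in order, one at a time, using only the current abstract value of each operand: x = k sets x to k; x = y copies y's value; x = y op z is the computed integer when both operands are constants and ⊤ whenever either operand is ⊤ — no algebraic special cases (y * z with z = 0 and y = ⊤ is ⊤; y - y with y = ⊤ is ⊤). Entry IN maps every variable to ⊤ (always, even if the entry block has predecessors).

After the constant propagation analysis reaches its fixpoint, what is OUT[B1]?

Answer: {a: 6, b: 4, c: ⊤, d: ⊤, e: ⊤, f: ⊤}

Working:
Per-block solution:
  B0: | IN=(all ⊤) | OUT=(all ⊤)
  B1: | IN=(all ⊤) | OUT={a:6, b:4; rest ⊤}
  B2: | IN=(all ⊤) | OUT=(all ⊤)
  B3: | IN=(all ⊤) | OUT=(all ⊤)
  B4: | IN=(all ⊤) | OUT=(all ⊤)
  B5: | IN=(all ⊤) | OUT=(all ⊤)

Merge at B1: IN[B1] = OUT[B0] = {a: ⊤, b: ⊤, c: ⊤, d: ⊤, e: ⊤, f: ⊤}
Applying B1's transfer function to that IN value gives OUT[B1] (row B1 above).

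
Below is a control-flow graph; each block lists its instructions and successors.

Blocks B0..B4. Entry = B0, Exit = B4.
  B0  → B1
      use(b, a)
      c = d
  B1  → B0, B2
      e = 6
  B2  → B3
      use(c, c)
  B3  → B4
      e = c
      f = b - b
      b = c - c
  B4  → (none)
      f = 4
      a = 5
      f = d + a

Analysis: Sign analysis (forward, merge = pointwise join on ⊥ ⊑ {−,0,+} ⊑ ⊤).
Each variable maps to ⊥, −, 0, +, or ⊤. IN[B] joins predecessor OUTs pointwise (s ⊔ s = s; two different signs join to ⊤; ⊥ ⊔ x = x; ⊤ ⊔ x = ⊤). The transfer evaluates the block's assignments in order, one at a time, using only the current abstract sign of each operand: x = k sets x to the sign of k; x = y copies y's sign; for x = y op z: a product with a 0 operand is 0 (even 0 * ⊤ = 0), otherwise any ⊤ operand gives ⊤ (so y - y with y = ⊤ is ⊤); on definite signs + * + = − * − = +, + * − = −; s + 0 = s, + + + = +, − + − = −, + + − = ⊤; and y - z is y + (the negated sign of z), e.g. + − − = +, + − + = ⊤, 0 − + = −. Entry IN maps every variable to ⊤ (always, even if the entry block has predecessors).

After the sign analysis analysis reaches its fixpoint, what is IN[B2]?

Converged values:
  B0:  IN=(all ⊤)  OUT=(all ⊤)
  B1:  IN=(all ⊤)  OUT={e:+; rest ⊤}
  B2:  IN={e:+; rest ⊤}  OUT={e:+; rest ⊤}
  B3:  IN={e:+; rest ⊤}  OUT=(all ⊤)
  B4:  IN=(all ⊤)  OUT={a:+; rest ⊤}

Merge at B2: IN[B2] = OUT[B1] = {a: ⊤, b: ⊤, c: ⊤, d: ⊤, e: +, f: ⊤}

Answer: {a: ⊤, b: ⊤, c: ⊤, d: ⊤, e: +, f: ⊤}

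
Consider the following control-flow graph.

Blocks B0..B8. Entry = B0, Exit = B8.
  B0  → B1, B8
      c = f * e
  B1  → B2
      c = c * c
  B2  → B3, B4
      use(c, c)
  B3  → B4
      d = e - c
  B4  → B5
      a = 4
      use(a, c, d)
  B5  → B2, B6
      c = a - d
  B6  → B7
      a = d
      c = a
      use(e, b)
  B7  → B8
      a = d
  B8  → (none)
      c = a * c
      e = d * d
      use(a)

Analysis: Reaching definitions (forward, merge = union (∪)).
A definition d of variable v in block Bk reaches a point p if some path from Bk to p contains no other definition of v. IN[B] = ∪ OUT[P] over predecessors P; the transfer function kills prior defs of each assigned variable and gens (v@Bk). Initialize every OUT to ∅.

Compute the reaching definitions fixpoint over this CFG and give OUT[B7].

Answer: {a@B7, c@B6, d@B3}

Trace:
Per-block solution:
  B0:  IN={}  OUT={c@B0}
  B1:  IN={c@B0}  OUT={c@B1}
  B2:  IN={a@B4, c@B1, c@B5, d@B3}  OUT={a@B4, c@B1, c@B5, d@B3}
  B3:  IN={a@B4, c@B1, c@B5, d@B3}  OUT={a@B4, c@B1, c@B5, d@B3}
  B4:  IN={a@B4, c@B1, c@B5, d@B3}  OUT={a@B4, c@B1, c@B5, d@B3}
  B5:  IN={a@B4, c@B1, c@B5, d@B3}  OUT={a@B4, c@B5, d@B3}
  B6:  IN={a@B4, c@B5, d@B3}  OUT={a@B6, c@B6, d@B3}
  B7:  IN={a@B6, c@B6, d@B3}  OUT={a@B7, c@B6, d@B3}
  B8:  IN={a@B7, c@B0, c@B6, d@B3}  OUT={a@B7, c@B8, d@B3, e@B8}

Merge at B7: IN[B7] = OUT[B6] = {a@B6, c@B6, d@B3}
Applying B7's transfer function to that IN value gives OUT[B7] (row B7 above).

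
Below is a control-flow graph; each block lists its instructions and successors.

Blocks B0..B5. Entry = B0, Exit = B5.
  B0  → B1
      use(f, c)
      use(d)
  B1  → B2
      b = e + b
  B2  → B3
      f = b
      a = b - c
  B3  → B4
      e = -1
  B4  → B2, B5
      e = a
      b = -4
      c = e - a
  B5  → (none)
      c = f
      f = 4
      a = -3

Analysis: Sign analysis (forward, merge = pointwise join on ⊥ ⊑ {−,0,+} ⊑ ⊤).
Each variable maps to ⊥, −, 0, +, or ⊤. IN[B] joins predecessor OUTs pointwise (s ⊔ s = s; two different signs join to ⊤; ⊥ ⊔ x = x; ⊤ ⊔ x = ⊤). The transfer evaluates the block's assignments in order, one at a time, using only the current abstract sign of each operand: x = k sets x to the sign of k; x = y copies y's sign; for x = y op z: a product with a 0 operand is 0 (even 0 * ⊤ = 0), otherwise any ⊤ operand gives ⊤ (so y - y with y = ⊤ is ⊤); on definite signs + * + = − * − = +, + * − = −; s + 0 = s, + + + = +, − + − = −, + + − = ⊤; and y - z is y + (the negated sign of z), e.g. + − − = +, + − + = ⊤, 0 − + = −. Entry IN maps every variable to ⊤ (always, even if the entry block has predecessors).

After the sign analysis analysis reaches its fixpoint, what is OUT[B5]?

Fixpoint table:
  B0: | IN=(all ⊤) | OUT=(all ⊤)
  B1: | IN=(all ⊤) | OUT=(all ⊤)
  B2: | IN=(all ⊤) | OUT=(all ⊤)
  B3: | IN=(all ⊤) | OUT={e:-; rest ⊤}
  B4: | IN={e:-; rest ⊤} | OUT={b:-; rest ⊤}
  B5: | IN={b:-; rest ⊤} | OUT={a:-, b:-, f:+; rest ⊤}

Merge at B5: IN[B5] = OUT[B4] = {a: ⊤, b: -, c: ⊤, d: ⊤, e: ⊤, f: ⊤}
Applying B5's transfer function to that IN value gives OUT[B5] (row B5 above).

Answer: {a: -, b: -, c: ⊤, d: ⊤, e: ⊤, f: +}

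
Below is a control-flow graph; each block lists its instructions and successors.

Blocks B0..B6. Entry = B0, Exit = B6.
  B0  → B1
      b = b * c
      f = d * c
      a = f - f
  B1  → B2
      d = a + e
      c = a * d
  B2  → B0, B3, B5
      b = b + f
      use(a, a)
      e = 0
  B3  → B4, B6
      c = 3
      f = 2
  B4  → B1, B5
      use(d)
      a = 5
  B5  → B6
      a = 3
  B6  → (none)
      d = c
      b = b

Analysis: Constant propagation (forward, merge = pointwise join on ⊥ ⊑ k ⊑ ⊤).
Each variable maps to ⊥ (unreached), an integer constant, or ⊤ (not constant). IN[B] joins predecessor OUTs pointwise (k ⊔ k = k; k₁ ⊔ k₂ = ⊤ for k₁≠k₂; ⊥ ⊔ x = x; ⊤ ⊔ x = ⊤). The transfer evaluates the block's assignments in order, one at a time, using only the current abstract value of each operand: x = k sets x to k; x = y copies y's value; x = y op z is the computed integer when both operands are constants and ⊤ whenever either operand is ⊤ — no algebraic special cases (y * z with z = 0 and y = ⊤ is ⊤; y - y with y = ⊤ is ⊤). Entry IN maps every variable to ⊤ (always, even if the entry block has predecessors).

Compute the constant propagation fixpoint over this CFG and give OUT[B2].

Answer: {a: ⊤, b: ⊤, c: ⊤, d: ⊤, e: 0, f: ⊤}

Working:
Converged values:
  B0:  IN=(all ⊤)  OUT=(all ⊤)
  B1:  IN=(all ⊤)  OUT=(all ⊤)
  B2:  IN=(all ⊤)  OUT={e:0; rest ⊤}
  B3:  IN={e:0; rest ⊤}  OUT={c:3, e:0, f:2; rest ⊤}
  B4:  IN={c:3, e:0, f:2; rest ⊤}  OUT={a:5, c:3, e:0, f:2; rest ⊤}
  B5:  IN={e:0; rest ⊤}  OUT={a:3, e:0; rest ⊤}
  B6:  IN={e:0; rest ⊤}  OUT={e:0; rest ⊤}

Merge at B2: IN[B2] = OUT[B1] = {a: ⊤, b: ⊤, c: ⊤, d: ⊤, e: ⊤, f: ⊤}
Applying B2's transfer function to that IN value gives OUT[B2] (row B2 above).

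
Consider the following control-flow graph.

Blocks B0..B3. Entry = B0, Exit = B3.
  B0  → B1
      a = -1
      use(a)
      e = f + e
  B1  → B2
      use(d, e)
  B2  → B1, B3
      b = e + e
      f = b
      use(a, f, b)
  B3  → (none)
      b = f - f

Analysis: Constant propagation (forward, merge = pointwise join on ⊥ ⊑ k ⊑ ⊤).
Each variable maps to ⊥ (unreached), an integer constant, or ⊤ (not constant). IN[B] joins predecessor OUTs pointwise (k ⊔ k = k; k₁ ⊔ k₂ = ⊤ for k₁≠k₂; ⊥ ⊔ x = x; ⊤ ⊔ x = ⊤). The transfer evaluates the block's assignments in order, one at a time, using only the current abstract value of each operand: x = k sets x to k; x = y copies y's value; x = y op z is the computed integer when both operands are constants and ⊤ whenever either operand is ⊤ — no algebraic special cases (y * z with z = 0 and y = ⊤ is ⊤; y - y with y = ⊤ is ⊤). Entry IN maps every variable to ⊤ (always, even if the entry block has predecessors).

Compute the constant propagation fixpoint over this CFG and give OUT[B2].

Answer: {a: -1, b: ⊤, c: ⊤, d: ⊤, e: ⊤, f: ⊤}

Working:
Fixpoint table:
  B0:  IN=(all ⊤)  OUT={a:-1; rest ⊤}
  B1:  IN={a:-1; rest ⊤}  OUT={a:-1; rest ⊤}
  B2:  IN={a:-1; rest ⊤}  OUT={a:-1; rest ⊤}
  B3:  IN={a:-1; rest ⊤}  OUT={a:-1; rest ⊤}

Merge at B2: IN[B2] = OUT[B1] = {a: -1, b: ⊤, c: ⊤, d: ⊤, e: ⊤, f: ⊤}
Applying B2's transfer function to that IN value gives OUT[B2] (row B2 above).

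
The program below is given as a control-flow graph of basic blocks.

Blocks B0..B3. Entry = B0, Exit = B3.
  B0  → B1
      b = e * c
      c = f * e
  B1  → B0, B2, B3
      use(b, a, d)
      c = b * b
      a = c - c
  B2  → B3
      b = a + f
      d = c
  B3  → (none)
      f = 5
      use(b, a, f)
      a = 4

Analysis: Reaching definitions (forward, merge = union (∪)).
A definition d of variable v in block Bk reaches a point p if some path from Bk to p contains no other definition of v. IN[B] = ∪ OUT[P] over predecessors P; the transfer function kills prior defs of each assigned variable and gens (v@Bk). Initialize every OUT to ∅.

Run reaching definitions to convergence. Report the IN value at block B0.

Answer: {a@B1, b@B0, c@B1}

Trace:
Per-block solution:
  B0:   IN={a@B1, b@B0, c@B1}   OUT={a@B1, b@B0, c@B0}
  B1:   IN={a@B1, b@B0, c@B0}   OUT={a@B1, b@B0, c@B1}
  B2:   IN={a@B1, b@B0, c@B1}   OUT={a@B1, b@B2, c@B1, d@B2}
  B3:   IN={a@B1, b@B0, b@B2, c@B1, d@B2}   OUT={a@B3, b@B0, b@B2, c@B1, d@B2, f@B3}

Merge at B0 (entry node, so the boundary value {} is joined with the incoming edge(s)): IN[B0] = {} ⊔ OUT[B1] = {a@B1, b@B0, c@B1}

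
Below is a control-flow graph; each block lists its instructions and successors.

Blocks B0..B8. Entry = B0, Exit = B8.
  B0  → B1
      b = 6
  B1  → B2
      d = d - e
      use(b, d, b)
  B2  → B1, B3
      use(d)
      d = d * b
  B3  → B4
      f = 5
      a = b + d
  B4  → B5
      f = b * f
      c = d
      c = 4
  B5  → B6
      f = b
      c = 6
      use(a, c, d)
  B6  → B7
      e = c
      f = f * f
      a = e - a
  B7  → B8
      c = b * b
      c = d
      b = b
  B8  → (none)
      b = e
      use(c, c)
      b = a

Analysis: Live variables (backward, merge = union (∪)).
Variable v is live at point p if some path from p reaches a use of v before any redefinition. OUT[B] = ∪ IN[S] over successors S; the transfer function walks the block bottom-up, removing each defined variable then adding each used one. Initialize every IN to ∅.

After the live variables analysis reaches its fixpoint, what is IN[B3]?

Converged values:
  B0:   IN={d, e}   OUT={b, d, e}
  B1:   IN={b, d, e}   OUT={b, d, e}
  B2:   IN={b, d, e}   OUT={b, d, e}
  B3:   IN={b, d}   OUT={a, b, d, f}
  B4:   IN={a, b, d, f}   OUT={a, b, d}
  B5:   IN={a, b, d}   OUT={a, b, c, d, f}
  B6:   IN={a, b, c, d, f}   OUT={a, b, d, e}
  B7:   IN={a, b, d, e}   OUT={a, c, e}
  B8:   IN={a, c, e}   OUT={}

Merge at B3: OUT[B3] = IN[B4] = {a, b, d, f}
Applying B3's transfer function to that OUT value gives IN[B3] (row B3 above).

Answer: {b, d}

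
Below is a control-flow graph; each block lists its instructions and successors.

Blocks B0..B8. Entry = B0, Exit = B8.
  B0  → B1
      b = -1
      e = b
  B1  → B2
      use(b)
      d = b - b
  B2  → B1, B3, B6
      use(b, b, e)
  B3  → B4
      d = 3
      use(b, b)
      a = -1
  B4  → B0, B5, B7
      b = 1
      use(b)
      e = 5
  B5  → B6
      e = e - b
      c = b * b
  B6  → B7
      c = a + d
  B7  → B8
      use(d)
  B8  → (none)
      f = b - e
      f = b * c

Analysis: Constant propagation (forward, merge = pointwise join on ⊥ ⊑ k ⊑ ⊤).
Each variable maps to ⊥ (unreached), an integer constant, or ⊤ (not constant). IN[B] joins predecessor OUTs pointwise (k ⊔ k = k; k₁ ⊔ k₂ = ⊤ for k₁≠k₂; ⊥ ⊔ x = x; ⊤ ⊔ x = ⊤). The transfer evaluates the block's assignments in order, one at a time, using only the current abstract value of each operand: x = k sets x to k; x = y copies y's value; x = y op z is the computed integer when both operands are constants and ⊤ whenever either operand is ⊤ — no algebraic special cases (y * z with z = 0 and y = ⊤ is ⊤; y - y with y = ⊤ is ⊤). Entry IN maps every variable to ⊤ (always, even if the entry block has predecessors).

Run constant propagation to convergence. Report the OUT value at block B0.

Answer: {a: ⊤, b: -1, c: ⊤, d: ⊤, e: -1, f: ⊤}

Trace:
Fixpoint table:
  B0:   IN=(all ⊤)   OUT={b:-1, e:-1; rest ⊤}
  B1:   IN={b:-1, e:-1; rest ⊤}   OUT={b:-1, d:0, e:-1; rest ⊤}
  B2:   IN={b:-1, d:0, e:-1; rest ⊤}   OUT={b:-1, d:0, e:-1; rest ⊤}
  B3:   IN={b:-1, d:0, e:-1; rest ⊤}   OUT={a:-1, b:-1, d:3, e:-1; rest ⊤}
  B4:   IN={a:-1, b:-1, d:3, e:-1; rest ⊤}   OUT={a:-1, b:1, d:3, e:5; rest ⊤}
  B5:   IN={a:-1, b:1, d:3, e:5; rest ⊤}   OUT={a:-1, b:1, c:1, d:3, e:4; rest ⊤}
  B6:   IN=(all ⊤)   OUT=(all ⊤)
  B7:   IN=(all ⊤)   OUT=(all ⊤)
  B8:   IN=(all ⊤)   OUT=(all ⊤)

Merge at B0 (entry node, so the boundary value (all ⊤) is joined with the incoming edge(s)): IN[B0] = (all ⊤) ⊔ OUT[B4] = {a: ⊤, b: ⊤, c: ⊤, d: ⊤, e: ⊤, f: ⊤}
Applying B0's transfer function to that IN value gives OUT[B0] (row B0 above).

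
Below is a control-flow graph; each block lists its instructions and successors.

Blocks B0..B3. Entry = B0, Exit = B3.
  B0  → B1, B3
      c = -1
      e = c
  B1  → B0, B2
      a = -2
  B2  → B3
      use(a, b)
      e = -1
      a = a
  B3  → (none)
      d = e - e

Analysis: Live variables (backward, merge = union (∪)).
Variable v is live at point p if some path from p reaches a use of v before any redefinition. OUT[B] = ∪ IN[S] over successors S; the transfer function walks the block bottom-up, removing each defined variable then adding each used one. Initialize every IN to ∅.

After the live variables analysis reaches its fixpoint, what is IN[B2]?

Answer: {a, b}

Working:
Per-block solution:
  B0:  IN={b}  OUT={b, e}
  B1:  IN={b}  OUT={a, b}
  B2:  IN={a, b}  OUT={e}
  B3:  IN={e}  OUT={}

Merge at B2: OUT[B2] = IN[B3] = {e}
Applying B2's transfer function to that OUT value gives IN[B2] (row B2 above).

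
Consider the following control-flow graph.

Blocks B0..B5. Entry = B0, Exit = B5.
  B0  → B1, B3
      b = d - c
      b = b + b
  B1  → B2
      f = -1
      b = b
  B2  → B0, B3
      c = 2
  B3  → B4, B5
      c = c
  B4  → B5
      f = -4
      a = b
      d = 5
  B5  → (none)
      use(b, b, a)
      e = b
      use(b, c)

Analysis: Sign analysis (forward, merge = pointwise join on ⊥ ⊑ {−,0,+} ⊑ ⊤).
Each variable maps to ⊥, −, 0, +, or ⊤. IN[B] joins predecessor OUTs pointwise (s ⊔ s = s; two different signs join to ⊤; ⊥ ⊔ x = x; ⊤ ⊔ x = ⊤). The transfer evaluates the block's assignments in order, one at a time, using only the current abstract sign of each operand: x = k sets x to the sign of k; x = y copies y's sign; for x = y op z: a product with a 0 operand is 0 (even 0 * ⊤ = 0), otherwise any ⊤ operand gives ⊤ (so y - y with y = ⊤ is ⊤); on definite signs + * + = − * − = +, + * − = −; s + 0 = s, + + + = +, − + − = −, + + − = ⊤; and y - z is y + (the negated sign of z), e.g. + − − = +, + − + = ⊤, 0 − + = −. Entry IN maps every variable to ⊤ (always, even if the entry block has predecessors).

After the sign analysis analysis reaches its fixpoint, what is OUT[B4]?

Answer: {a: ⊤, b: ⊤, c: ⊤, d: +, e: ⊤, f: -}

Working:
Converged values:
  B0:   IN=(all ⊤)   OUT=(all ⊤)
  B1:   IN=(all ⊤)   OUT={f:-; rest ⊤}
  B2:   IN={f:-; rest ⊤}   OUT={c:+, f:-; rest ⊤}
  B3:   IN=(all ⊤)   OUT=(all ⊤)
  B4:   IN=(all ⊤)   OUT={d:+, f:-; rest ⊤}
  B5:   IN=(all ⊤)   OUT=(all ⊤)

Merge at B4: IN[B4] = OUT[B3] = {a: ⊤, b: ⊤, c: ⊤, d: ⊤, e: ⊤, f: ⊤}
Applying B4's transfer function to that IN value gives OUT[B4] (row B4 above).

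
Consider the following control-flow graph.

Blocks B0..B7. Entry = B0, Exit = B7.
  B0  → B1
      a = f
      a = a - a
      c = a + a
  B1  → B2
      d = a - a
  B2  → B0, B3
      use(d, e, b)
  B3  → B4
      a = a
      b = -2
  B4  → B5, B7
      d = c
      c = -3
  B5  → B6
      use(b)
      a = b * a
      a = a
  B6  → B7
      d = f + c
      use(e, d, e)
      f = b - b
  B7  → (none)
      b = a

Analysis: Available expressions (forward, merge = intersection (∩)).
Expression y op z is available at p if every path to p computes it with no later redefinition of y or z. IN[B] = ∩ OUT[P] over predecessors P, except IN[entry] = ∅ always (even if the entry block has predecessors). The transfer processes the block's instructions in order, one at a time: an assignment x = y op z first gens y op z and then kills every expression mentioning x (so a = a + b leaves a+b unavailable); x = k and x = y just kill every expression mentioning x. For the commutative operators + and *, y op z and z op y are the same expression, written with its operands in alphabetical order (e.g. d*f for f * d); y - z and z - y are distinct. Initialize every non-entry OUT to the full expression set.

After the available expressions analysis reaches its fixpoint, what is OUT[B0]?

Answer: {a+a}

Trace:
Fixpoint table:
  B0:   IN={}   OUT={a+a}
  B1:   IN={a+a}   OUT={a+a, a-a}
  B2:   IN={a+a, a-a}   OUT={a+a, a-a}
  B3:   IN={a+a, a-a}   OUT={}
  B4:   IN={}   OUT={}
  B5:   IN={}   OUT={}
  B6:   IN={}   OUT={b-b}
  B7:   IN={}   OUT={}

Merge at B0 (entry node, so the boundary value {} is joined with the incoming edge(s)): IN[B0] = {} ∩ OUT[B2] = {}
Applying B0's transfer function to that IN value gives OUT[B0] (row B0 above).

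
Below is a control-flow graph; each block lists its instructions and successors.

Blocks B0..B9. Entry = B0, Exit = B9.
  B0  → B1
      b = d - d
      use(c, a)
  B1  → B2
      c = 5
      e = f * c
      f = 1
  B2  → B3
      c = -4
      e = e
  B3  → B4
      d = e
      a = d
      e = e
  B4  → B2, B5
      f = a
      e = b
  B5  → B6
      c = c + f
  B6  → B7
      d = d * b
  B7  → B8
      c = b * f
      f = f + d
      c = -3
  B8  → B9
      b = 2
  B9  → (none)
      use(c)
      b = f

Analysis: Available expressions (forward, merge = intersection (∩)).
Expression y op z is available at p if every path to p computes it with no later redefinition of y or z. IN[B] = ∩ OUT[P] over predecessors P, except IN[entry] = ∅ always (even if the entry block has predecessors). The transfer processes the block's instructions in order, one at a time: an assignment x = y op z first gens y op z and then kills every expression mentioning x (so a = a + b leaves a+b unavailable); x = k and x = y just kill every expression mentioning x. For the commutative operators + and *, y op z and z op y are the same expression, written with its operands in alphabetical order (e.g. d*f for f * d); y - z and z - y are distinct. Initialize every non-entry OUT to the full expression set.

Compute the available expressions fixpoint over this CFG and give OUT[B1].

Fixpoint table:
  B0: | IN={} | OUT={d-d}
  B1: | IN={d-d} | OUT={d-d}
  B2: | IN={} | OUT={}
  B3: | IN={} | OUT={}
  B4: | IN={} | OUT={}
  B5: | IN={} | OUT={}
  B6: | IN={} | OUT={}
  B7: | IN={} | OUT={}
  B8: | IN={} | OUT={}
  B9: | IN={} | OUT={}

Merge at B1: IN[B1] = OUT[B0] = {d-d}
Applying B1's transfer function to that IN value gives OUT[B1] (row B1 above).

Answer: {d-d}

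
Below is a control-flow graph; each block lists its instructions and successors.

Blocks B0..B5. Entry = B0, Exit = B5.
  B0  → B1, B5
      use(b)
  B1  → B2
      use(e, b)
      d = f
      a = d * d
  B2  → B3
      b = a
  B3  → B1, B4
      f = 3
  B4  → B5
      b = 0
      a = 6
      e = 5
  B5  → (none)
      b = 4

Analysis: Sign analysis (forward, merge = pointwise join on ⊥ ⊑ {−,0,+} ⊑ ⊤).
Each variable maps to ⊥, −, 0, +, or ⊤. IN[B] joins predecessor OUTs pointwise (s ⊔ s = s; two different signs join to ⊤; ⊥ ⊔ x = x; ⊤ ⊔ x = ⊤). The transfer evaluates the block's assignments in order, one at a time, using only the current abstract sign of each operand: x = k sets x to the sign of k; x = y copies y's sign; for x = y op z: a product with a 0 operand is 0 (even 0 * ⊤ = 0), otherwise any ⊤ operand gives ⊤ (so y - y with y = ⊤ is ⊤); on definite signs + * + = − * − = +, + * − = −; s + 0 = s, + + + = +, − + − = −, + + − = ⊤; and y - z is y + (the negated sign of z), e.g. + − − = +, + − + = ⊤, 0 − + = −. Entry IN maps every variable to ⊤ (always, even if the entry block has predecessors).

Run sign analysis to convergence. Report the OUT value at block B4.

Answer: {a: +, b: 0, c: ⊤, d: ⊤, e: +, f: +}

Derivation:
Per-block solution:
  B0:   IN=(all ⊤)   OUT=(all ⊤)
  B1:   IN=(all ⊤)   OUT=(all ⊤)
  B2:   IN=(all ⊤)   OUT=(all ⊤)
  B3:   IN=(all ⊤)   OUT={f:+; rest ⊤}
  B4:   IN={f:+; rest ⊤}   OUT={a:+, b:0, e:+, f:+; rest ⊤}
  B5:   IN=(all ⊤)   OUT={b:+; rest ⊤}

Merge at B4: IN[B4] = OUT[B3] = {a: ⊤, b: ⊤, c: ⊤, d: ⊤, e: ⊤, f: +}
Applying B4's transfer function to that IN value gives OUT[B4] (row B4 above).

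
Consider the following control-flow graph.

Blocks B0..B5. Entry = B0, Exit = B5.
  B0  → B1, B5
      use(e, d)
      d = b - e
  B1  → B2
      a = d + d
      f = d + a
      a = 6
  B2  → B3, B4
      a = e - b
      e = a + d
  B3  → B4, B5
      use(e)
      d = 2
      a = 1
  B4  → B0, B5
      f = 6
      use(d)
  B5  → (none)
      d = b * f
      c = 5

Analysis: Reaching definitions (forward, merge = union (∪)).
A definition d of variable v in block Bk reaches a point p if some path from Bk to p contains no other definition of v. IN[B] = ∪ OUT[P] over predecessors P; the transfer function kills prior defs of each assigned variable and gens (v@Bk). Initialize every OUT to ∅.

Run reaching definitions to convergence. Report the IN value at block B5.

Converged values:
  B0: | IN={a@B2, a@B3, d@B0, d@B3, e@B2, f@B4} | OUT={a@B2, a@B3, d@B0, e@B2, f@B4}
  B1: | IN={a@B2, a@B3, d@B0, e@B2, f@B4} | OUT={a@B1, d@B0, e@B2, f@B1}
  B2: | IN={a@B1, d@B0, e@B2, f@B1} | OUT={a@B2, d@B0, e@B2, f@B1}
  B3: | IN={a@B2, d@B0, e@B2, f@B1} | OUT={a@B3, d@B3, e@B2, f@B1}
  B4: | IN={a@B2, a@B3, d@B0, d@B3, e@B2, f@B1} | OUT={a@B2, a@B3, d@B0, d@B3, e@B2, f@B4}
  B5: | IN={a@B2, a@B3, d@B0, d@B3, e@B2, f@B1, f@B4} | OUT={a@B2, a@B3, c@B5, d@B5, e@B2, f@B1, f@B4}

Merge at B5: IN[B5] = OUT[B0] ⊔ OUT[B3] ⊔ OUT[B4] = {a@B2, a@B3, d@B0, d@B3, e@B2, f@B1, f@B4}

Answer: {a@B2, a@B3, d@B0, d@B3, e@B2, f@B1, f@B4}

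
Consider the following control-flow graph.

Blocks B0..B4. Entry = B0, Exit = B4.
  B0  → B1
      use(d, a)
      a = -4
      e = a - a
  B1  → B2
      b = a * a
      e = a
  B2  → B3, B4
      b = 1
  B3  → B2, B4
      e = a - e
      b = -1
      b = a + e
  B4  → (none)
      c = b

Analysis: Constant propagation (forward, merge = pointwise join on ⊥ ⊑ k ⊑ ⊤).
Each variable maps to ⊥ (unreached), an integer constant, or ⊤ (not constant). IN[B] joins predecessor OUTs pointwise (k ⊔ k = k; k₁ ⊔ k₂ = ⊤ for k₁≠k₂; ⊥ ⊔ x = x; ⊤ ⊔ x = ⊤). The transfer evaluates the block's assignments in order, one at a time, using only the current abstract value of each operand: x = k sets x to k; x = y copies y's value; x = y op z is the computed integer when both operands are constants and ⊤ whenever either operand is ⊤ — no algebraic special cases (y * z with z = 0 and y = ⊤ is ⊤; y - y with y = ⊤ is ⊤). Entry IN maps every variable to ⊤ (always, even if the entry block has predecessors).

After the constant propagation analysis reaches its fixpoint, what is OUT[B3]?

Answer: {a: -4, b: ⊤, c: ⊤, d: ⊤, e: ⊤, f: ⊤}

Working:
Converged values:
  B0:   IN=(all ⊤)   OUT={a:-4, e:0; rest ⊤}
  B1:   IN={a:-4, e:0; rest ⊤}   OUT={a:-4, b:16, e:-4; rest ⊤}
  B2:   IN={a:-4; rest ⊤}   OUT={a:-4, b:1; rest ⊤}
  B3:   IN={a:-4, b:1; rest ⊤}   OUT={a:-4; rest ⊤}
  B4:   IN={a:-4; rest ⊤}   OUT={a:-4; rest ⊤}

Merge at B3: IN[B3] = OUT[B2] = {a: -4, b: 1, c: ⊤, d: ⊤, e: ⊤, f: ⊤}
Applying B3's transfer function to that IN value gives OUT[B3] (row B3 above).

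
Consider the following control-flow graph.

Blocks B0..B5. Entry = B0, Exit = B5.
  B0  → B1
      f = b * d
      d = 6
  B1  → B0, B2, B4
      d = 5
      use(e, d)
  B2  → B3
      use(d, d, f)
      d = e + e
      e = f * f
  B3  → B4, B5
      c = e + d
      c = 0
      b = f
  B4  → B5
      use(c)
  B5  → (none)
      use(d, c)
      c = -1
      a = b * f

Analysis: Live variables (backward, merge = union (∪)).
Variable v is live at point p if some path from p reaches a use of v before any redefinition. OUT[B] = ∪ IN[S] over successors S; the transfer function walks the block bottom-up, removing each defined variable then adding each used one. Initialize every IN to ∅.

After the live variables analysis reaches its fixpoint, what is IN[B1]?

Answer: {b, c, e, f}

Working:
Fixpoint table:
  B0: | IN={b, c, d, e} | OUT={b, c, e, f}
  B1: | IN={b, c, e, f} | OUT={b, c, d, e, f}
  B2: | IN={d, e, f} | OUT={d, e, f}
  B3: | IN={d, e, f} | OUT={b, c, d, f}
  B4: | IN={b, c, d, f} | OUT={b, c, d, f}
  B5: | IN={b, c, d, f} | OUT={}

Merge at B1: OUT[B1] = IN[B0] ⊔ IN[B2] ⊔ IN[B4] = {b, c, d, e, f}
Applying B1's transfer function to that OUT value gives IN[B1] (row B1 above).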